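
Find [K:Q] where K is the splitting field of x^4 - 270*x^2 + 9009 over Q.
[K:Q] = 4

f factors as (x^2 - 39)(x^2 - 231); the splitting field is K = Q(sqrt(39), sqrt(231)). Since 39, 231, and 9009 are all non-squares in Q, the three subfields Q(sqrt(39)), Q(sqrt(231)), Q(sqrt(9009)) are distinct degree-2 extensions, so [K:Q] = 4 (Klein four Galois group).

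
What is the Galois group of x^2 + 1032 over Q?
Gal(K/Q) = Z/2Z (cyclic of order 2)

x^2 + 1032 is irreducible over Q since -1032 is not a rational square. The splitting field Q(sqrt(-1032)) has degree 2 over Q, and its unique nontrivial automorphism is sqrt(-1032) ↦ -sqrt(-1032). Hence Gal(Q(sqrt(-1032))/Q) = Z/2Z.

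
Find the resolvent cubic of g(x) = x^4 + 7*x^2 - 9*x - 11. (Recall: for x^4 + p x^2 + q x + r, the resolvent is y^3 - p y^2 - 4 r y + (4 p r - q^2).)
h(y) = y^3 - 7*y^2 + 44*y - 389

Identify coefficients: p = 7, q = -9, r = -11.
Plug into h(y) = y^3 - p y^2 - 4 r y + (4 p r - q^2):
  h(y) = y^3 - (7) y^2 - 4*(-11) y + (4*(7)*(-11) - (-9)^2)
       = y^3 + (-7) y^2 + (44) y + (-389).
Simplifying: h(y) = y^3 - 7*y^2 + 44*y - 389.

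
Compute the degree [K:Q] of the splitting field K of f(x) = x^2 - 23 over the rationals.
[K:Q] = 2

The polynomial x^2 - 23 is irreducible over Q since 23 is not a perfect square. Its splitting field is Q(sqrt(23)), which has degree 2 over Q.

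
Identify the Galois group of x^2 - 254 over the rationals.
Gal(K/Q) = Z/2Z (cyclic of order 2)

x^2 - 254 is irreducible over Q since 254 is not a rational square. The splitting field Q(sqrt(254)) has degree 2 over Q, and its unique nontrivial automorphism is sqrt(254) ↦ -sqrt(254). Hence Gal(Q(sqrt(254))/Q) = Z/2Z.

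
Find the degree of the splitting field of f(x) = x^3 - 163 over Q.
[K:Q] = 6

x^3 - 163 has one real root r = 163^(1/3) and two complex roots r*zeta_3, r*zeta_3^2 where zeta_3 = e^(2*pi*i/3). The splitting field is Q(r, zeta_3). [Q(r):Q] = 3 and [Q(zeta_3):Q] = 2 with gcd = 1, so [Q(r, zeta_3):Q] = 3 * 2 = 6.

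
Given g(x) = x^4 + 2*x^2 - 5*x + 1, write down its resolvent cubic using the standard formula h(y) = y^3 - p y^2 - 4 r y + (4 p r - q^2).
h(y) = y^3 - 2*y^2 - 4*y - 17

Identify coefficients: p = 2, q = -5, r = 1.
Plug into h(y) = y^3 - p y^2 - 4 r y + (4 p r - q^2):
  h(y) = y^3 - (2) y^2 - 4*(1) y + (4*(2)*(1) - (-5)^2)
       = y^3 + (-2) y^2 + (-4) y + (-17).
Simplifying: h(y) = y^3 - 2*y^2 - 4*y - 17.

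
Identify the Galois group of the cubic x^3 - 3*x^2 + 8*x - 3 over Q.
Gal(K/Q) = S_3 (symmetric group of order 6)

Compute the discriminant of x^3 + (-3)*x^2 + (8)*x + (-3): Δ = -743. Since Δ is not a rational square, the Galois group is not contained in A_3; it must be the full S_3 (irreducibility of the cubic rules out anything smaller).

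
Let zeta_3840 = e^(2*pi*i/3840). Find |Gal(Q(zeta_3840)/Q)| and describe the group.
|Gal(Q(zeta_3840)/Q)| = phi(3840) = 1024; group ≅ (Z/3840Z)^* ≅ Z/2Z × Z/2Z × Z/4Z × Z/64Z

The n-th cyclotomic polynomial Φ_3840(x) is the minimal polynomial of zeta_3840 over Q and has degree phi(3840) = 1024. So Q(zeta_3840) is a degree-1024 Galois extension with Galois group (Z/3840Z)^*. By CRT, (Z/3840Z)^* ≅ (Z/256Z)^* × (Z/3Z)^* × (Z/5Z)^*. Each prime-power unit group is (Z/256Z)^* ≅ Z/2Z × Z/64Z; (Z/3Z)^* ≅ Z/2Z; (Z/5Z)^* ≅ Z/4Z. Hence Gal(Q(zeta_3840)/Q) ≅ Z/2Z × Z/2Z × Z/4Z × Z/64Z.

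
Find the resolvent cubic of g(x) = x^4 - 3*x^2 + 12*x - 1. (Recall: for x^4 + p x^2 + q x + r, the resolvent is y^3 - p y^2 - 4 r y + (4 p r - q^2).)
h(y) = y^3 + 3*y^2 + 4*y - 132

Identify coefficients: p = -3, q = 12, r = -1.
Plug into h(y) = y^3 - p y^2 - 4 r y + (4 p r - q^2):
  h(y) = y^3 - (-3) y^2 - 4*(-1) y + (4*(-3)*(-1) - (12)^2)
       = y^3 + (3) y^2 + (4) y + (-132).
Simplifying: h(y) = y^3 + 3*y^2 + 4*y - 132.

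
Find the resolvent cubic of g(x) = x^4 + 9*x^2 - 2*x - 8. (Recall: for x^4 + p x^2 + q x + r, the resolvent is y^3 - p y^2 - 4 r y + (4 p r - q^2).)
h(y) = y^3 - 9*y^2 + 32*y - 292

Identify coefficients: p = 9, q = -2, r = -8.
Plug into h(y) = y^3 - p y^2 - 4 r y + (4 p r - q^2):
  h(y) = y^3 - (9) y^2 - 4*(-8) y + (4*(9)*(-8) - (-2)^2)
       = y^3 + (-9) y^2 + (32) y + (-292).
Simplifying: h(y) = y^3 - 9*y^2 + 32*y - 292.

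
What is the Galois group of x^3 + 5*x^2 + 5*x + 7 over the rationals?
Gal(K/Q) = S_3 (symmetric group of order 6)

Compute the discriminant of x^3 + (5)*x^2 + (5)*x + (7): Δ = -1548. Since Δ is not a rational square, the Galois group is not contained in A_3; it must be the full S_3 (irreducibility of the cubic rules out anything smaller).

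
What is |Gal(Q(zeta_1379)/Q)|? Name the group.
|Gal(Q(zeta_1379)/Q)| = phi(1379) = 1176; group ≅ (Z/1379Z)^* ≅ Z/6Z × Z/196Z

The n-th cyclotomic polynomial Φ_1379(x) is the minimal polynomial of zeta_1379 over Q and has degree phi(1379) = 1176. So Q(zeta_1379) is a degree-1176 Galois extension with Galois group (Z/1379Z)^*. By CRT, (Z/1379Z)^* ≅ (Z/7Z)^* × (Z/197Z)^*. Each prime-power unit group is (Z/7Z)^* ≅ Z/6Z; (Z/197Z)^* ≅ Z/196Z. Hence Gal(Q(zeta_1379)/Q) ≅ Z/6Z × Z/196Z.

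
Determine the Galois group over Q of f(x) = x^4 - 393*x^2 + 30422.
Gal(K/Q) = V_4 (Klein four-group, Z/2Z × Z/2Z)

f factors as (x^2 - 287)(x^2 - 106), so the splitting field is K = Q(sqrt(287), sqrt(106)). The elements 287, 106, 30422 are all non-squares in Q, so sqrt(287) and sqrt(106) generate independent quadratic extensions. Thus [K:Q] = 4 and Gal(K/Q) is generated by the two order-2 automorphisms sqrt(287) ↦ -sqrt(287) and sqrt(106) ↦ -sqrt(106), giving V_4.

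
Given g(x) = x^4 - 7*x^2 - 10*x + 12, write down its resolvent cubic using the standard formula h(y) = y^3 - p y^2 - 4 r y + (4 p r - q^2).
h(y) = y^3 + 7*y^2 - 48*y - 436

Identify coefficients: p = -7, q = -10, r = 12.
Plug into h(y) = y^3 - p y^2 - 4 r y + (4 p r - q^2):
  h(y) = y^3 - (-7) y^2 - 4*(12) y + (4*(-7)*(12) - (-10)^2)
       = y^3 + (7) y^2 + (-48) y + (-436).
Simplifying: h(y) = y^3 + 7*y^2 - 48*y - 436.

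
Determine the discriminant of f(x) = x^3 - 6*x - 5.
Δ = 189

For a depressed cubic x^3 + p x + q the discriminant is Δ = -4 p^3 - 27 q^2 = -4*(-6)^3 - 27*(-5)^2 = 864 - 675 = 189.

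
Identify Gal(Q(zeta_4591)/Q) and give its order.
|Gal(Q(zeta_4591)/Q)| = phi(4591) = 4590; group ≅ (Z/4591Z)^* ≅ Z/4590Z

The n-th cyclotomic polynomial Φ_4591(x) is the minimal polynomial of zeta_4591 over Q and has degree phi(4591) = 4590. So Q(zeta_4591) is a degree-4590 Galois extension with Galois group (Z/4591Z)^*. (Z/4591Z)^* is cyclic since 4591 is an odd prime power (or 4). Hence Gal(Q(zeta_4591)/Q) ≅ Z/4590Z.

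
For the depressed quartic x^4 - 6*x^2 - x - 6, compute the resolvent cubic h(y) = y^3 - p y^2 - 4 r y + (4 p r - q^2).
h(y) = y^3 + 6*y^2 + 24*y + 143

Identify coefficients: p = -6, q = -1, r = -6.
Plug into h(y) = y^3 - p y^2 - 4 r y + (4 p r - q^2):
  h(y) = y^3 - (-6) y^2 - 4*(-6) y + (4*(-6)*(-6) - (-1)^2)
       = y^3 + (6) y^2 + (24) y + (143).
Simplifying: h(y) = y^3 + 6*y^2 + 24*y + 143.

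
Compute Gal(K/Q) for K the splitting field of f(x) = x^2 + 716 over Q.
Gal(K/Q) = Z/2Z (cyclic of order 2)

x^2 + 716 is irreducible over Q since -716 is not a rational square. The splitting field Q(sqrt(-716)) has degree 2 over Q, and its unique nontrivial automorphism is sqrt(-716) ↦ -sqrt(-716). Hence Gal(Q(sqrt(-716))/Q) = Z/2Z.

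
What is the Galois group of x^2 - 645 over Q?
Gal(K/Q) = Z/2Z (cyclic of order 2)

x^2 - 645 is irreducible over Q since 645 is not a rational square. The splitting field Q(sqrt(645)) has degree 2 over Q, and its unique nontrivial automorphism is sqrt(645) ↦ -sqrt(645). Hence Gal(Q(sqrt(645))/Q) = Z/2Z.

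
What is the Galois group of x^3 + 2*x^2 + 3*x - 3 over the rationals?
Gal(K/Q) = S_3 (symmetric group of order 6)

Compute the discriminant of x^3 + (2)*x^2 + (3)*x + (-3): Δ = -543. Since Δ is not a rational square, the Galois group is not contained in A_3; it must be the full S_3 (irreducibility of the cubic rules out anything smaller).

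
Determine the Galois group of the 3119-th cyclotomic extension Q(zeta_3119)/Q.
|Gal(Q(zeta_3119)/Q)| = phi(3119) = 3118; group ≅ (Z/3119Z)^* ≅ Z/3118Z

The n-th cyclotomic polynomial Φ_3119(x) is the minimal polynomial of zeta_3119 over Q and has degree phi(3119) = 3118. So Q(zeta_3119) is a degree-3118 Galois extension with Galois group (Z/3119Z)^*. (Z/3119Z)^* is cyclic since 3119 is an odd prime power (or 4). Hence Gal(Q(zeta_3119)/Q) ≅ Z/3118Z.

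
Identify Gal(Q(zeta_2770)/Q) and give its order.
|Gal(Q(zeta_2770)/Q)| = phi(2770) = 1104; group ≅ (Z/2770Z)^* ≅ Z/4Z × Z/276Z

The n-th cyclotomic polynomial Φ_2770(x) is the minimal polynomial of zeta_2770 over Q and has degree phi(2770) = 1104. So Q(zeta_2770) is a degree-1104 Galois extension with Galois group (Z/2770Z)^*. By CRT, (Z/2770Z)^* ≅ (Z/2Z)^* × (Z/5Z)^* × (Z/277Z)^*. Each prime-power unit group is (Z/2Z)^* ≅ trivial group (order 1); (Z/5Z)^* ≅ Z/4Z; (Z/277Z)^* ≅ Z/276Z. Hence Gal(Q(zeta_2770)/Q) ≅ Z/4Z × Z/276Z.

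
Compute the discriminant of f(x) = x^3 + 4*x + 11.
Δ = -3523

For a depressed cubic x^3 + p x + q the discriminant is Δ = -4 p^3 - 27 q^2 = -4*(4)^3 - 27*(11)^2 = -256 - 3267 = -3523.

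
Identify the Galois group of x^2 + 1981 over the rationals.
Gal(K/Q) = Z/2Z (cyclic of order 2)

x^2 + 1981 is irreducible over Q since -1981 is not a rational square. The splitting field Q(sqrt(-1981)) has degree 2 over Q, and its unique nontrivial automorphism is sqrt(-1981) ↦ -sqrt(-1981). Hence Gal(Q(sqrt(-1981))/Q) = Z/2Z.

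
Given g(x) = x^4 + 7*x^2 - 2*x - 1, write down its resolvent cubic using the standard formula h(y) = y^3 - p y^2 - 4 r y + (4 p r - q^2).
h(y) = y^3 - 7*y^2 + 4*y - 32

Identify coefficients: p = 7, q = -2, r = -1.
Plug into h(y) = y^3 - p y^2 - 4 r y + (4 p r - q^2):
  h(y) = y^3 - (7) y^2 - 4*(-1) y + (4*(7)*(-1) - (-2)^2)
       = y^3 + (-7) y^2 + (4) y + (-32).
Simplifying: h(y) = y^3 - 7*y^2 + 4*y - 32.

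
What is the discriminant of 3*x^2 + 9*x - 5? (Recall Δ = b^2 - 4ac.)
Δ = 141

For a quadratic a x^2 + b x + c the discriminant is Δ = b^2 - 4ac = (9)^2 - 4*(3)*(-5) = 81 - (-60) = 141.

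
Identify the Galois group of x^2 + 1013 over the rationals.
Gal(K/Q) = Z/2Z (cyclic of order 2)

x^2 + 1013 is irreducible over Q since -1013 is not a rational square. The splitting field Q(sqrt(-1013)) has degree 2 over Q, and its unique nontrivial automorphism is sqrt(-1013) ↦ -sqrt(-1013). Hence Gal(Q(sqrt(-1013))/Q) = Z/2Z.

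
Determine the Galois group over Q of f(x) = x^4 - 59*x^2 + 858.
Gal(K/Q) = V_4 (Klein four-group, Z/2Z × Z/2Z)

f factors as (x^2 - 33)(x^2 - 26), so the splitting field is K = Q(sqrt(33), sqrt(26)). The elements 33, 26, 858 are all non-squares in Q, so sqrt(33) and sqrt(26) generate independent quadratic extensions. Thus [K:Q] = 4 and Gal(K/Q) is generated by the two order-2 automorphisms sqrt(33) ↦ -sqrt(33) and sqrt(26) ↦ -sqrt(26), giving V_4.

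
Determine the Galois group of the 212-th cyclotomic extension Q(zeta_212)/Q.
|Gal(Q(zeta_212)/Q)| = phi(212) = 104; group ≅ (Z/212Z)^* ≅ Z/2Z × Z/52Z

The n-th cyclotomic polynomial Φ_212(x) is the minimal polynomial of zeta_212 over Q and has degree phi(212) = 104. So Q(zeta_212) is a degree-104 Galois extension with Galois group (Z/212Z)^*. By CRT, (Z/212Z)^* ≅ (Z/4Z)^* × (Z/53Z)^*. Each prime-power unit group is (Z/4Z)^* ≅ Z/2Z; (Z/53Z)^* ≅ Z/52Z. Hence Gal(Q(zeta_212)/Q) ≅ Z/2Z × Z/52Z.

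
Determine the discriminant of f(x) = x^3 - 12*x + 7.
Δ = 5589

For a depressed cubic x^3 + p x + q the discriminant is Δ = -4 p^3 - 27 q^2 = -4*(-12)^3 - 27*(7)^2 = 6912 - 1323 = 5589.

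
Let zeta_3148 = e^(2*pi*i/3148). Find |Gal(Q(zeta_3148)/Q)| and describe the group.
|Gal(Q(zeta_3148)/Q)| = phi(3148) = 1572; group ≅ (Z/3148Z)^* ≅ Z/2Z × Z/786Z

The n-th cyclotomic polynomial Φ_3148(x) is the minimal polynomial of zeta_3148 over Q and has degree phi(3148) = 1572. So Q(zeta_3148) is a degree-1572 Galois extension with Galois group (Z/3148Z)^*. By CRT, (Z/3148Z)^* ≅ (Z/4Z)^* × (Z/787Z)^*. Each prime-power unit group is (Z/4Z)^* ≅ Z/2Z; (Z/787Z)^* ≅ Z/786Z. Hence Gal(Q(zeta_3148)/Q) ≅ Z/2Z × Z/786Z.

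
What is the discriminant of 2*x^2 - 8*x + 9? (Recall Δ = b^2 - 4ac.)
Δ = -8

For a quadratic a x^2 + b x + c the discriminant is Δ = b^2 - 4ac = (-8)^2 - 4*(2)*(9) = 64 - (72) = -8.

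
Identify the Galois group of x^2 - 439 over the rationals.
Gal(K/Q) = Z/2Z (cyclic of order 2)

x^2 - 439 is irreducible over Q since 439 is not a rational square. The splitting field Q(sqrt(439)) has degree 2 over Q, and its unique nontrivial automorphism is sqrt(439) ↦ -sqrt(439). Hence Gal(Q(sqrt(439))/Q) = Z/2Z.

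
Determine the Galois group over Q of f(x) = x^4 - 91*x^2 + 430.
Gal(K/Q) = V_4 (Klein four-group, Z/2Z × Z/2Z)

f factors as (x^2 - 5)(x^2 - 86), so the splitting field is K = Q(sqrt(5), sqrt(86)). The elements 5, 86, 430 are all non-squares in Q, so sqrt(5) and sqrt(86) generate independent quadratic extensions. Thus [K:Q] = 4 and Gal(K/Q) is generated by the two order-2 automorphisms sqrt(5) ↦ -sqrt(5) and sqrt(86) ↦ -sqrt(86), giving V_4.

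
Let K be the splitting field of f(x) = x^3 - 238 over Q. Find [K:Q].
[K:Q] = 6

x^3 - 238 has one real root r = 238^(1/3) and two complex roots r*zeta_3, r*zeta_3^2 where zeta_3 = e^(2*pi*i/3). The splitting field is Q(r, zeta_3). [Q(r):Q] = 3 and [Q(zeta_3):Q] = 2 with gcd = 1, so [Q(r, zeta_3):Q] = 3 * 2 = 6.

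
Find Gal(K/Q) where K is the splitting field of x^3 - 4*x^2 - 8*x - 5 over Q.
Gal(K/Q) = S_3 (symmetric group of order 6)

Compute the discriminant of x^3 + (-4)*x^2 + (-8)*x + (-5): Δ = -1763. Since Δ is not a rational square, the Galois group is not contained in A_3; it must be the full S_3 (irreducibility of the cubic rules out anything smaller).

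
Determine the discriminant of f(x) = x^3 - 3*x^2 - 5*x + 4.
Δ = 1805

For x^3 + a x^2 + b x + c the discriminant is Δ = 18 a b c - 4 a^3 c + a^2 b^2 - 4 b^3 - 27 c^2.
Plug a = -3, b = -5, c = 4:
  18*(-3)*(-5)*(4) - 4*(-3)^3*(4) + (-3)^2*(-5)^2 - 4*(-5)^3 - 27*(4)^2
  = 1080 + (432) + 225 + (500) + (-432)
  = 1805.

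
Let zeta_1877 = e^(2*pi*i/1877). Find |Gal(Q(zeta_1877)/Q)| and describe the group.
|Gal(Q(zeta_1877)/Q)| = phi(1877) = 1876; group ≅ (Z/1877Z)^* ≅ Z/1876Z

The n-th cyclotomic polynomial Φ_1877(x) is the minimal polynomial of zeta_1877 over Q and has degree phi(1877) = 1876. So Q(zeta_1877) is a degree-1876 Galois extension with Galois group (Z/1877Z)^*. (Z/1877Z)^* is cyclic since 1877 is an odd prime power (or 4). Hence Gal(Q(zeta_1877)/Q) ≅ Z/1876Z.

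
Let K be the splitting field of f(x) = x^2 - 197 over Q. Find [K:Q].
[K:Q] = 2

The polynomial x^2 - 197 is irreducible over Q since 197 is not a perfect square. Its splitting field is Q(sqrt(197)), which has degree 2 over Q.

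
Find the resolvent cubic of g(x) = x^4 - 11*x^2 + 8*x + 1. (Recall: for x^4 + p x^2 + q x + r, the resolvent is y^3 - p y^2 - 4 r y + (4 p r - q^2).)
h(y) = y^3 + 11*y^2 - 4*y - 108

Identify coefficients: p = -11, q = 8, r = 1.
Plug into h(y) = y^3 - p y^2 - 4 r y + (4 p r - q^2):
  h(y) = y^3 - (-11) y^2 - 4*(1) y + (4*(-11)*(1) - (8)^2)
       = y^3 + (11) y^2 + (-4) y + (-108).
Simplifying: h(y) = y^3 + 11*y^2 - 4*y - 108.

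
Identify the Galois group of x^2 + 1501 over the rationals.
Gal(K/Q) = Z/2Z (cyclic of order 2)

x^2 + 1501 is irreducible over Q since -1501 is not a rational square. The splitting field Q(sqrt(-1501)) has degree 2 over Q, and its unique nontrivial automorphism is sqrt(-1501) ↦ -sqrt(-1501). Hence Gal(Q(sqrt(-1501))/Q) = Z/2Z.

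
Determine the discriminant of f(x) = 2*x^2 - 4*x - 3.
Δ = 40

For a quadratic a x^2 + b x + c the discriminant is Δ = b^2 - 4ac = (-4)^2 - 4*(2)*(-3) = 16 - (-24) = 40.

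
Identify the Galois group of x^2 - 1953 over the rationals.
Gal(K/Q) = Z/2Z (cyclic of order 2)

x^2 - 1953 is irreducible over Q since 1953 is not a rational square. The splitting field Q(sqrt(1953)) has degree 2 over Q, and its unique nontrivial automorphism is sqrt(1953) ↦ -sqrt(1953). Hence Gal(Q(sqrt(1953))/Q) = Z/2Z.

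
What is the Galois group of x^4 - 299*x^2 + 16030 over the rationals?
Gal(K/Q) = V_4 (Klein four-group, Z/2Z × Z/2Z)

f factors as (x^2 - 229)(x^2 - 70), so the splitting field is K = Q(sqrt(229), sqrt(70)). The elements 229, 70, 16030 are all non-squares in Q, so sqrt(229) and sqrt(70) generate independent quadratic extensions. Thus [K:Q] = 4 and Gal(K/Q) is generated by the two order-2 automorphisms sqrt(229) ↦ -sqrt(229) and sqrt(70) ↦ -sqrt(70), giving V_4.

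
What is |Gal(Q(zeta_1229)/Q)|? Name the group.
|Gal(Q(zeta_1229)/Q)| = phi(1229) = 1228; group ≅ (Z/1229Z)^* ≅ Z/1228Z

The n-th cyclotomic polynomial Φ_1229(x) is the minimal polynomial of zeta_1229 over Q and has degree phi(1229) = 1228. So Q(zeta_1229) is a degree-1228 Galois extension with Galois group (Z/1229Z)^*. (Z/1229Z)^* is cyclic since 1229 is an odd prime power (or 4). Hence Gal(Q(zeta_1229)/Q) ≅ Z/1228Z.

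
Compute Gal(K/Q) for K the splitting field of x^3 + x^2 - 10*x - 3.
Gal(K/Q) = S_3 (symmetric group of order 6)

Compute the discriminant of x^3 + (1)*x^2 + (-10)*x + (-3): Δ = 4409. Since Δ is not a rational square, the Galois group is not contained in A_3; it must be the full S_3 (irreducibility of the cubic rules out anything smaller).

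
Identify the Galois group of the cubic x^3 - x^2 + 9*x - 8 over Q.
Gal(K/Q) = S_3 (symmetric group of order 6)

Compute the discriminant of x^3 + (-1)*x^2 + (9)*x + (-8): Δ = -3299. Since Δ is not a rational square, the Galois group is not contained in A_3; it must be the full S_3 (irreducibility of the cubic rules out anything smaller).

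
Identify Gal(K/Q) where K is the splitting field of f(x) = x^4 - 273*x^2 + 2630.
Gal(K/Q) = V_4 (Klein four-group, Z/2Z × Z/2Z)

f factors as (x^2 - 263)(x^2 - 10), so the splitting field is K = Q(sqrt(263), sqrt(10)). The elements 263, 10, 2630 are all non-squares in Q, so sqrt(263) and sqrt(10) generate independent quadratic extensions. Thus [K:Q] = 4 and Gal(K/Q) is generated by the two order-2 automorphisms sqrt(263) ↦ -sqrt(263) and sqrt(10) ↦ -sqrt(10), giving V_4.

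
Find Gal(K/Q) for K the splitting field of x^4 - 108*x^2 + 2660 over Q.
Gal(K/Q) = V_4 (Klein four-group, Z/2Z × Z/2Z)

f factors as (x^2 - 38)(x^2 - 70), so the splitting field is K = Q(sqrt(38), sqrt(70)). The elements 38, 70, 2660 are all non-squares in Q, so sqrt(38) and sqrt(70) generate independent quadratic extensions. Thus [K:Q] = 4 and Gal(K/Q) is generated by the two order-2 automorphisms sqrt(38) ↦ -sqrt(38) and sqrt(70) ↦ -sqrt(70), giving V_4.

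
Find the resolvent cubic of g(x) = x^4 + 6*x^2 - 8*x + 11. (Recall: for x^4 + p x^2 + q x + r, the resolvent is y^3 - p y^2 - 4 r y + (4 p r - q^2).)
h(y) = y^3 - 6*y^2 - 44*y + 200

Identify coefficients: p = 6, q = -8, r = 11.
Plug into h(y) = y^3 - p y^2 - 4 r y + (4 p r - q^2):
  h(y) = y^3 - (6) y^2 - 4*(11) y + (4*(6)*(11) - (-8)^2)
       = y^3 + (-6) y^2 + (-44) y + (200).
Simplifying: h(y) = y^3 - 6*y^2 - 44*y + 200.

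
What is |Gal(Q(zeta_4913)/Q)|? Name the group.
|Gal(Q(zeta_4913)/Q)| = phi(4913) = 4624; group ≅ (Z/4913Z)^* ≅ Z/4624Z

The n-th cyclotomic polynomial Φ_4913(x) is the minimal polynomial of zeta_4913 over Q and has degree phi(4913) = 4624. So Q(zeta_4913) is a degree-4624 Galois extension with Galois group (Z/4913Z)^*. (Z/4913Z)^* is cyclic since 4913 is an odd prime power (or 4). Hence Gal(Q(zeta_4913)/Q) ≅ Z/4624Z.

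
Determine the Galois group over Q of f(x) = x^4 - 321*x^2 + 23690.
Gal(K/Q) = V_4 (Klein four-group, Z/2Z × Z/2Z)

f factors as (x^2 - 115)(x^2 - 206), so the splitting field is K = Q(sqrt(115), sqrt(206)). The elements 115, 206, 23690 are all non-squares in Q, so sqrt(115) and sqrt(206) generate independent quadratic extensions. Thus [K:Q] = 4 and Gal(K/Q) is generated by the two order-2 automorphisms sqrt(115) ↦ -sqrt(115) and sqrt(206) ↦ -sqrt(206), giving V_4.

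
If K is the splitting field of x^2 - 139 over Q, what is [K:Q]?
[K:Q] = 2

The polynomial x^2 - 139 is irreducible over Q since 139 is not a perfect square. Its splitting field is Q(sqrt(139)), which has degree 2 over Q.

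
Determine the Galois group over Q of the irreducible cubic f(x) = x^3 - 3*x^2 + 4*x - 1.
Gal(K/Q) = S_3 (symmetric group of order 6)

Compute the discriminant of x^3 + (-3)*x^2 + (4)*x + (-1): Δ = -31. Since Δ is not a rational square, the Galois group is not contained in A_3; it must be the full S_3 (irreducibility of the cubic rules out anything smaller).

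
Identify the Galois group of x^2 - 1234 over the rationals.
Gal(K/Q) = Z/2Z (cyclic of order 2)

x^2 - 1234 is irreducible over Q since 1234 is not a rational square. The splitting field Q(sqrt(1234)) has degree 2 over Q, and its unique nontrivial automorphism is sqrt(1234) ↦ -sqrt(1234). Hence Gal(Q(sqrt(1234))/Q) = Z/2Z.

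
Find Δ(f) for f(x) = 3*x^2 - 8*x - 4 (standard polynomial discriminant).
Δ = 112

For a quadratic a x^2 + b x + c the discriminant is Δ = b^2 - 4ac = (-8)^2 - 4*(3)*(-4) = 64 - (-48) = 112.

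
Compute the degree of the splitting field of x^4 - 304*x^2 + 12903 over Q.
[K:Q] = 4

f factors as (x^2 - 253)(x^2 - 51); the splitting field is K = Q(sqrt(253), sqrt(51)). Since 253, 51, and 12903 are all non-squares in Q, the three subfields Q(sqrt(253)), Q(sqrt(51)), Q(sqrt(12903)) are distinct degree-2 extensions, so [K:Q] = 4 (Klein four Galois group).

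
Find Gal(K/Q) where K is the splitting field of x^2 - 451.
Gal(K/Q) = Z/2Z (cyclic of order 2)

x^2 - 451 is irreducible over Q since 451 is not a rational square. The splitting field Q(sqrt(451)) has degree 2 over Q, and its unique nontrivial automorphism is sqrt(451) ↦ -sqrt(451). Hence Gal(Q(sqrt(451))/Q) = Z/2Z.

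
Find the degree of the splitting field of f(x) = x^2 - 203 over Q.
[K:Q] = 2

The polynomial x^2 - 203 is irreducible over Q since 203 is not a perfect square. Its splitting field is Q(sqrt(203)), which has degree 2 over Q.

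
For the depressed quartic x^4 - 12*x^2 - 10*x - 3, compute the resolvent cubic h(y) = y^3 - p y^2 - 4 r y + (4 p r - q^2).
h(y) = y^3 + 12*y^2 + 12*y + 44

Identify coefficients: p = -12, q = -10, r = -3.
Plug into h(y) = y^3 - p y^2 - 4 r y + (4 p r - q^2):
  h(y) = y^3 - (-12) y^2 - 4*(-3) y + (4*(-12)*(-3) - (-10)^2)
       = y^3 + (12) y^2 + (12) y + (44).
Simplifying: h(y) = y^3 + 12*y^2 + 12*y + 44.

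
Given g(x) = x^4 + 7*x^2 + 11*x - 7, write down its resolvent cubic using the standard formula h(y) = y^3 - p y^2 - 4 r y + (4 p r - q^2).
h(y) = y^3 - 7*y^2 + 28*y - 317

Identify coefficients: p = 7, q = 11, r = -7.
Plug into h(y) = y^3 - p y^2 - 4 r y + (4 p r - q^2):
  h(y) = y^3 - (7) y^2 - 4*(-7) y + (4*(7)*(-7) - (11)^2)
       = y^3 + (-7) y^2 + (28) y + (-317).
Simplifying: h(y) = y^3 - 7*y^2 + 28*y - 317.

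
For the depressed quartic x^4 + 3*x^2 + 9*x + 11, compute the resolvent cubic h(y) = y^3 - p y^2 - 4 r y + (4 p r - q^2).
h(y) = y^3 - 3*y^2 - 44*y + 51

Identify coefficients: p = 3, q = 9, r = 11.
Plug into h(y) = y^3 - p y^2 - 4 r y + (4 p r - q^2):
  h(y) = y^3 - (3) y^2 - 4*(11) y + (4*(3)*(11) - (9)^2)
       = y^3 + (-3) y^2 + (-44) y + (51).
Simplifying: h(y) = y^3 - 3*y^2 - 44*y + 51.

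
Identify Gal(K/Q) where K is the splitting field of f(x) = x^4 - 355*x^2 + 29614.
Gal(K/Q) = V_4 (Klein four-group, Z/2Z × Z/2Z)

f factors as (x^2 - 134)(x^2 - 221), so the splitting field is K = Q(sqrt(134), sqrt(221)). The elements 134, 221, 29614 are all non-squares in Q, so sqrt(134) and sqrt(221) generate independent quadratic extensions. Thus [K:Q] = 4 and Gal(K/Q) is generated by the two order-2 automorphisms sqrt(134) ↦ -sqrt(134) and sqrt(221) ↦ -sqrt(221), giving V_4.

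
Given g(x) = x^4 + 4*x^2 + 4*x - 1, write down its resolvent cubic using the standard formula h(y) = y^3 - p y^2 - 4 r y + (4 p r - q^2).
h(y) = y^3 - 4*y^2 + 4*y - 32

Identify coefficients: p = 4, q = 4, r = -1.
Plug into h(y) = y^3 - p y^2 - 4 r y + (4 p r - q^2):
  h(y) = y^3 - (4) y^2 - 4*(-1) y + (4*(4)*(-1) - (4)^2)
       = y^3 + (-4) y^2 + (4) y + (-32).
Simplifying: h(y) = y^3 - 4*y^2 + 4*y - 32.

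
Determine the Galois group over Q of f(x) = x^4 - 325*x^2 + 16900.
Gal(K/Q) = Z/2Z (cyclic of order 2)

f factors as (x^2 - 260)(x^2 - 65), so the splitting field is K = Q(sqrt(260), sqrt(65)). The squarefree part of 260 is 65 and the squarefree part of 65 is also 65, so sqrt(260) and sqrt(65) are both rational multiples of sqrt(65). Hence Q(sqrt(260)) = Q(sqrt(65)) = Q(sqrt(65)), and the splitting field collapses to a single degree-2 extension with Galois group Z/2Z.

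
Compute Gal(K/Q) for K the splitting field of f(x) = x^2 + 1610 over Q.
Gal(K/Q) = Z/2Z (cyclic of order 2)

x^2 + 1610 is irreducible over Q since -1610 is not a rational square. The splitting field Q(sqrt(-1610)) has degree 2 over Q, and its unique nontrivial automorphism is sqrt(-1610) ↦ -sqrt(-1610). Hence Gal(Q(sqrt(-1610))/Q) = Z/2Z.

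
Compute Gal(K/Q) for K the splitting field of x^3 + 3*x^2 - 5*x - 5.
Gal(K/Q) = S_3 (symmetric group of order 6)

Compute the discriminant of x^3 + (3)*x^2 + (-5)*x + (-5): Δ = 1940. Since Δ is not a rational square, the Galois group is not contained in A_3; it must be the full S_3 (irreducibility of the cubic rules out anything smaller).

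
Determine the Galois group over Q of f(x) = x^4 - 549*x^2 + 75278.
Gal(K/Q) = V_4 (Klein four-group, Z/2Z × Z/2Z)

f factors as (x^2 - 283)(x^2 - 266), so the splitting field is K = Q(sqrt(283), sqrt(266)). The elements 283, 266, 75278 are all non-squares in Q, so sqrt(283) and sqrt(266) generate independent quadratic extensions. Thus [K:Q] = 4 and Gal(K/Q) is generated by the two order-2 automorphisms sqrt(283) ↦ -sqrt(283) and sqrt(266) ↦ -sqrt(266), giving V_4.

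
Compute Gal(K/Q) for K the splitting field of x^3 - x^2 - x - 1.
Gal(K/Q) = S_3 (symmetric group of order 6)

Compute the discriminant of x^3 + (-1)*x^2 + (-1)*x + (-1): Δ = -44. Since Δ is not a rational square, the Galois group is not contained in A_3; it must be the full S_3 (irreducibility of the cubic rules out anything smaller).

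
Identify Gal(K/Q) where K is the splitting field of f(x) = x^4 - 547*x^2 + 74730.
Gal(K/Q) = V_4 (Klein four-group, Z/2Z × Z/2Z)

f factors as (x^2 - 282)(x^2 - 265), so the splitting field is K = Q(sqrt(282), sqrt(265)). The elements 282, 265, 74730 are all non-squares in Q, so sqrt(282) and sqrt(265) generate independent quadratic extensions. Thus [K:Q] = 4 and Gal(K/Q) is generated by the two order-2 automorphisms sqrt(282) ↦ -sqrt(282) and sqrt(265) ↦ -sqrt(265), giving V_4.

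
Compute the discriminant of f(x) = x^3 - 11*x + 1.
Δ = 5297

For a depressed cubic x^3 + p x + q the discriminant is Δ = -4 p^3 - 27 q^2 = -4*(-11)^3 - 27*(1)^2 = 5324 - 27 = 5297.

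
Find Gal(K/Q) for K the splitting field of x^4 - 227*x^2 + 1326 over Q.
Gal(K/Q) = V_4 (Klein four-group, Z/2Z × Z/2Z)

f factors as (x^2 - 6)(x^2 - 221), so the splitting field is K = Q(sqrt(6), sqrt(221)). The elements 6, 221, 1326 are all non-squares in Q, so sqrt(6) and sqrt(221) generate independent quadratic extensions. Thus [K:Q] = 4 and Gal(K/Q) is generated by the two order-2 automorphisms sqrt(6) ↦ -sqrt(6) and sqrt(221) ↦ -sqrt(221), giving V_4.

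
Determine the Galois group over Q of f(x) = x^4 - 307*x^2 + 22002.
Gal(K/Q) = V_4 (Klein four-group, Z/2Z × Z/2Z)

f factors as (x^2 - 193)(x^2 - 114), so the splitting field is K = Q(sqrt(193), sqrt(114)). The elements 193, 114, 22002 are all non-squares in Q, so sqrt(193) and sqrt(114) generate independent quadratic extensions. Thus [K:Q] = 4 and Gal(K/Q) is generated by the two order-2 automorphisms sqrt(193) ↦ -sqrt(193) and sqrt(114) ↦ -sqrt(114), giving V_4.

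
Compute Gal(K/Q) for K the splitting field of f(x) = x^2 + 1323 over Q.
Gal(K/Q) = Z/2Z (cyclic of order 2)

x^2 + 1323 is irreducible over Q since -1323 is not a rational square. The splitting field Q(sqrt(-1323)) has degree 2 over Q, and its unique nontrivial automorphism is sqrt(-1323) ↦ -sqrt(-1323). Hence Gal(Q(sqrt(-1323))/Q) = Z/2Z.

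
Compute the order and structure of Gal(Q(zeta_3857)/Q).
|Gal(Q(zeta_3857)/Q)| = phi(3857) = 3024; group ≅ (Z/3857Z)^* ≅ Z/6Z × Z/18Z × Z/28Z

The n-th cyclotomic polynomial Φ_3857(x) is the minimal polynomial of zeta_3857 over Q and has degree phi(3857) = 3024. So Q(zeta_3857) is a degree-3024 Galois extension with Galois group (Z/3857Z)^*. By CRT, (Z/3857Z)^* ≅ (Z/7Z)^* × (Z/19Z)^* × (Z/29Z)^*. Each prime-power unit group is (Z/7Z)^* ≅ Z/6Z; (Z/19Z)^* ≅ Z/18Z; (Z/29Z)^* ≅ Z/28Z. Hence Gal(Q(zeta_3857)/Q) ≅ Z/6Z × Z/18Z × Z/28Z.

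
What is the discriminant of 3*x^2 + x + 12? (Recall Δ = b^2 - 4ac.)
Δ = -143

For a quadratic a x^2 + b x + c the discriminant is Δ = b^2 - 4ac = (1)^2 - 4*(3)*(12) = 1 - (144) = -143.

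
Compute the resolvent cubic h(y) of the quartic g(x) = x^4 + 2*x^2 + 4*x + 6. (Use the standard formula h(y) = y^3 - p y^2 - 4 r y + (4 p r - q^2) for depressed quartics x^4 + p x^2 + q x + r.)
h(y) = y^3 - 2*y^2 - 24*y + 32

Identify coefficients: p = 2, q = 4, r = 6.
Plug into h(y) = y^3 - p y^2 - 4 r y + (4 p r - q^2):
  h(y) = y^3 - (2) y^2 - 4*(6) y + (4*(2)*(6) - (4)^2)
       = y^3 + (-2) y^2 + (-24) y + (32).
Simplifying: h(y) = y^3 - 2*y^2 - 24*y + 32.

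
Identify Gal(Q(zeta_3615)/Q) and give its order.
|Gal(Q(zeta_3615)/Q)| = phi(3615) = 1920; group ≅ (Z/3615Z)^* ≅ Z/2Z × Z/4Z × Z/240Z

The n-th cyclotomic polynomial Φ_3615(x) is the minimal polynomial of zeta_3615 over Q and has degree phi(3615) = 1920. So Q(zeta_3615) is a degree-1920 Galois extension with Galois group (Z/3615Z)^*. By CRT, (Z/3615Z)^* ≅ (Z/3Z)^* × (Z/5Z)^* × (Z/241Z)^*. Each prime-power unit group is (Z/3Z)^* ≅ Z/2Z; (Z/5Z)^* ≅ Z/4Z; (Z/241Z)^* ≅ Z/240Z. Hence Gal(Q(zeta_3615)/Q) ≅ Z/2Z × Z/4Z × Z/240Z.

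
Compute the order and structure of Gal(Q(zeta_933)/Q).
|Gal(Q(zeta_933)/Q)| = phi(933) = 620; group ≅ (Z/933Z)^* ≅ Z/2Z × Z/310Z

The n-th cyclotomic polynomial Φ_933(x) is the minimal polynomial of zeta_933 over Q and has degree phi(933) = 620. So Q(zeta_933) is a degree-620 Galois extension with Galois group (Z/933Z)^*. By CRT, (Z/933Z)^* ≅ (Z/3Z)^* × (Z/311Z)^*. Each prime-power unit group is (Z/3Z)^* ≅ Z/2Z; (Z/311Z)^* ≅ Z/310Z. Hence Gal(Q(zeta_933)/Q) ≅ Z/2Z × Z/310Z.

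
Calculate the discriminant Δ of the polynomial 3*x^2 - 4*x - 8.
Δ = 112

For a quadratic a x^2 + b x + c the discriminant is Δ = b^2 - 4ac = (-4)^2 - 4*(3)*(-8) = 16 - (-96) = 112.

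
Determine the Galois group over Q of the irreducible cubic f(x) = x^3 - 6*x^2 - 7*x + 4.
Gal(K/Q) = S_3 (symmetric group of order 6)

Compute the discriminant of x^3 + (-6)*x^2 + (-7)*x + (4): Δ = 9184. Since Δ is not a rational square, the Galois group is not contained in A_3; it must be the full S_3 (irreducibility of the cubic rules out anything smaller).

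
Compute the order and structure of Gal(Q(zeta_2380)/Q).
|Gal(Q(zeta_2380)/Q)| = phi(2380) = 768; group ≅ (Z/2380Z)^* ≅ Z/2Z × Z/4Z × Z/6Z × Z/16Z

The n-th cyclotomic polynomial Φ_2380(x) is the minimal polynomial of zeta_2380 over Q and has degree phi(2380) = 768. So Q(zeta_2380) is a degree-768 Galois extension with Galois group (Z/2380Z)^*. By CRT, (Z/2380Z)^* ≅ (Z/4Z)^* × (Z/5Z)^* × (Z/7Z)^* × (Z/17Z)^*. Each prime-power unit group is (Z/4Z)^* ≅ Z/2Z; (Z/5Z)^* ≅ Z/4Z; (Z/7Z)^* ≅ Z/6Z; (Z/17Z)^* ≅ Z/16Z. Hence Gal(Q(zeta_2380)/Q) ≅ Z/2Z × Z/4Z × Z/6Z × Z/16Z.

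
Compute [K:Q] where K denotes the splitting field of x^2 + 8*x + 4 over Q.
[K:Q] = 2

The discriminant of x^2 + (8)*x + (4) is b^2 - 4c = 64 - (16) = 48. Since 48 is not a perfect square in Q, the polynomial is irreducible over Q. Its two roots generate a degree-2 extension, so [K:Q] = 2.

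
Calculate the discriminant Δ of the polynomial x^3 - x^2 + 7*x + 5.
Δ = -2608

For x^3 + a x^2 + b x + c the discriminant is Δ = 18 a b c - 4 a^3 c + a^2 b^2 - 4 b^3 - 27 c^2.
Plug a = -1, b = 7, c = 5:
  18*(-1)*(7)*(5) - 4*(-1)^3*(5) + (-1)^2*(7)^2 - 4*(7)^3 - 27*(5)^2
  = -630 + (20) + 49 + (-1372) + (-675)
  = -2608.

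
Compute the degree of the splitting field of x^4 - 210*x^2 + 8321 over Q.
[K:Q] = 4

f factors as (x^2 - 157)(x^2 - 53); the splitting field is K = Q(sqrt(157), sqrt(53)). Since 157, 53, and 8321 are all non-squares in Q, the three subfields Q(sqrt(157)), Q(sqrt(53)), Q(sqrt(8321)) are distinct degree-2 extensions, so [K:Q] = 4 (Klein four Galois group).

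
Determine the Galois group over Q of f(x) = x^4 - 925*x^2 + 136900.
Gal(K/Q) = Z/2Z (cyclic of order 2)

f factors as (x^2 - 740)(x^2 - 185), so the splitting field is K = Q(sqrt(740), sqrt(185)). The squarefree part of 740 is 185 and the squarefree part of 185 is also 185, so sqrt(740) and sqrt(185) are both rational multiples of sqrt(185). Hence Q(sqrt(740)) = Q(sqrt(185)) = Q(sqrt(185)), and the splitting field collapses to a single degree-2 extension with Galois group Z/2Z.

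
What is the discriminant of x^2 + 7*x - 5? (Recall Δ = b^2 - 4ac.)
Δ = 69

For a quadratic a x^2 + b x + c the discriminant is Δ = b^2 - 4ac = (7)^2 - 4*(1)*(-5) = 49 - (-20) = 69.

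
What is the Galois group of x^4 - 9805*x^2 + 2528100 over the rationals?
Gal(K/Q) = Z/2Z (cyclic of order 2)

f factors as (x^2 - 265)(x^2 - 9540), so the splitting field is K = Q(sqrt(265), sqrt(9540)). The squarefree part of 265 is 265 and the squarefree part of 9540 is also 265, so sqrt(265) and sqrt(9540) are both rational multiples of sqrt(265). Hence Q(sqrt(265)) = Q(sqrt(9540)) = Q(sqrt(265)), and the splitting field collapses to a single degree-2 extension with Galois group Z/2Z.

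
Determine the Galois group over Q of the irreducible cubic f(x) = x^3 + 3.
Gal(K/Q) = S_3 (symmetric group of order 6)

Compute the discriminant of x^3 + (0)*x^2 + (0)*x + (3): Δ = -243. Since Δ is not a rational square, the Galois group is not contained in A_3; it must be the full S_3 (irreducibility of the cubic rules out anything smaller).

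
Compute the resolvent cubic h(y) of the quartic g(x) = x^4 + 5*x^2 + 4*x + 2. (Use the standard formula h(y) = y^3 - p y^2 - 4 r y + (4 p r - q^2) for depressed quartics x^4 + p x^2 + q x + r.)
h(y) = y^3 - 5*y^2 - 8*y + 24

Identify coefficients: p = 5, q = 4, r = 2.
Plug into h(y) = y^3 - p y^2 - 4 r y + (4 p r - q^2):
  h(y) = y^3 - (5) y^2 - 4*(2) y + (4*(5)*(2) - (4)^2)
       = y^3 + (-5) y^2 + (-8) y + (24).
Simplifying: h(y) = y^3 - 5*y^2 - 8*y + 24.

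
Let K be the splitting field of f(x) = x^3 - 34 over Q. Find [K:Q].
[K:Q] = 6

x^3 - 34 has one real root r = 34^(1/3) and two complex roots r*zeta_3, r*zeta_3^2 where zeta_3 = e^(2*pi*i/3). The splitting field is Q(r, zeta_3). [Q(r):Q] = 3 and [Q(zeta_3):Q] = 2 with gcd = 1, so [Q(r, zeta_3):Q] = 3 * 2 = 6.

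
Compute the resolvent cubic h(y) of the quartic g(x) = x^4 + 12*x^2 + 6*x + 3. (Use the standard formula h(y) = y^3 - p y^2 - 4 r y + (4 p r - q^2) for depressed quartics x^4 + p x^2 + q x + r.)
h(y) = y^3 - 12*y^2 - 12*y + 108

Identify coefficients: p = 12, q = 6, r = 3.
Plug into h(y) = y^3 - p y^2 - 4 r y + (4 p r - q^2):
  h(y) = y^3 - (12) y^2 - 4*(3) y + (4*(12)*(3) - (6)^2)
       = y^3 + (-12) y^2 + (-12) y + (108).
Simplifying: h(y) = y^3 - 12*y^2 - 12*y + 108.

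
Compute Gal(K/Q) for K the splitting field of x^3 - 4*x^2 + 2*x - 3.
Gal(K/Q) = S_3 (symmetric group of order 6)

Compute the discriminant of x^3 + (-4)*x^2 + (2)*x + (-3): Δ = -547. Since Δ is not a rational square, the Galois group is not contained in A_3; it must be the full S_3 (irreducibility of the cubic rules out anything smaller).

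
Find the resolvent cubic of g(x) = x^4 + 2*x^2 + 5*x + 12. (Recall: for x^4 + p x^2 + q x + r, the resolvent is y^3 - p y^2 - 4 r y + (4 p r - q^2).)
h(y) = y^3 - 2*y^2 - 48*y + 71

Identify coefficients: p = 2, q = 5, r = 12.
Plug into h(y) = y^3 - p y^2 - 4 r y + (4 p r - q^2):
  h(y) = y^3 - (2) y^2 - 4*(12) y + (4*(2)*(12) - (5)^2)
       = y^3 + (-2) y^2 + (-48) y + (71).
Simplifying: h(y) = y^3 - 2*y^2 - 48*y + 71.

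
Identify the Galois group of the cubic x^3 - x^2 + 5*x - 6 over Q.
Gal(K/Q) = S_3 (symmetric group of order 6)

Compute the discriminant of x^3 + (-1)*x^2 + (5)*x + (-6): Δ = -931. Since Δ is not a rational square, the Galois group is not contained in A_3; it must be the full S_3 (irreducibility of the cubic rules out anything smaller).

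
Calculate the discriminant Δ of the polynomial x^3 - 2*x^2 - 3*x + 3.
Δ = 321

For x^3 + a x^2 + b x + c the discriminant is Δ = 18 a b c - 4 a^3 c + a^2 b^2 - 4 b^3 - 27 c^2.
Plug a = -2, b = -3, c = 3:
  18*(-2)*(-3)*(3) - 4*(-2)^3*(3) + (-2)^2*(-3)^2 - 4*(-3)^3 - 27*(3)^2
  = 324 + (96) + 36 + (108) + (-243)
  = 321.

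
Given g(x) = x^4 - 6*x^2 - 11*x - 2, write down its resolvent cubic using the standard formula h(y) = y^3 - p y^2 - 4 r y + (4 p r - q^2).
h(y) = y^3 + 6*y^2 + 8*y - 73

Identify coefficients: p = -6, q = -11, r = -2.
Plug into h(y) = y^3 - p y^2 - 4 r y + (4 p r - q^2):
  h(y) = y^3 - (-6) y^2 - 4*(-2) y + (4*(-6)*(-2) - (-11)^2)
       = y^3 + (6) y^2 + (8) y + (-73).
Simplifying: h(y) = y^3 + 6*y^2 + 8*y - 73.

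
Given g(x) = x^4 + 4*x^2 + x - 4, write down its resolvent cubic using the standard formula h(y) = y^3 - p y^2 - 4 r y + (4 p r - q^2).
h(y) = y^3 - 4*y^2 + 16*y - 65

Identify coefficients: p = 4, q = 1, r = -4.
Plug into h(y) = y^3 - p y^2 - 4 r y + (4 p r - q^2):
  h(y) = y^3 - (4) y^2 - 4*(-4) y + (4*(4)*(-4) - (1)^2)
       = y^3 + (-4) y^2 + (16) y + (-65).
Simplifying: h(y) = y^3 - 4*y^2 + 16*y - 65.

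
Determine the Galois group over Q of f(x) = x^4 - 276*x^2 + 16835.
Gal(K/Q) = V_4 (Klein four-group, Z/2Z × Z/2Z)

f factors as (x^2 - 185)(x^2 - 91), so the splitting field is K = Q(sqrt(185), sqrt(91)). The elements 185, 91, 16835 are all non-squares in Q, so sqrt(185) and sqrt(91) generate independent quadratic extensions. Thus [K:Q] = 4 and Gal(K/Q) is generated by the two order-2 automorphisms sqrt(185) ↦ -sqrt(185) and sqrt(91) ↦ -sqrt(91), giving V_4.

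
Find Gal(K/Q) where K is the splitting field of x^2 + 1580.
Gal(K/Q) = Z/2Z (cyclic of order 2)

x^2 + 1580 is irreducible over Q since -1580 is not a rational square. The splitting field Q(sqrt(-1580)) has degree 2 over Q, and its unique nontrivial automorphism is sqrt(-1580) ↦ -sqrt(-1580). Hence Gal(Q(sqrt(-1580))/Q) = Z/2Z.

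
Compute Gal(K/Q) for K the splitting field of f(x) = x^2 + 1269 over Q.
Gal(K/Q) = Z/2Z (cyclic of order 2)

x^2 + 1269 is irreducible over Q since -1269 is not a rational square. The splitting field Q(sqrt(-1269)) has degree 2 over Q, and its unique nontrivial automorphism is sqrt(-1269) ↦ -sqrt(-1269). Hence Gal(Q(sqrt(-1269))/Q) = Z/2Z.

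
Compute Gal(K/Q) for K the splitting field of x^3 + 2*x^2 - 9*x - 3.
Gal(K/Q) = S_3 (symmetric group of order 6)

Compute the discriminant of x^3 + (2)*x^2 + (-9)*x + (-3): Δ = 4065. Since Δ is not a rational square, the Galois group is not contained in A_3; it must be the full S_3 (irreducibility of the cubic rules out anything smaller).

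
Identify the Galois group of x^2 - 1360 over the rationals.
Gal(K/Q) = Z/2Z (cyclic of order 2)

x^2 - 1360 is irreducible over Q since 1360 is not a rational square. The splitting field Q(sqrt(1360)) has degree 2 over Q, and its unique nontrivial automorphism is sqrt(1360) ↦ -sqrt(1360). Hence Gal(Q(sqrt(1360))/Q) = Z/2Z.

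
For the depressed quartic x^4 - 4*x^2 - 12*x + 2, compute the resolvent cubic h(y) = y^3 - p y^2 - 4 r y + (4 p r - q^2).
h(y) = y^3 + 4*y^2 - 8*y - 176

Identify coefficients: p = -4, q = -12, r = 2.
Plug into h(y) = y^3 - p y^2 - 4 r y + (4 p r - q^2):
  h(y) = y^3 - (-4) y^2 - 4*(2) y + (4*(-4)*(2) - (-12)^2)
       = y^3 + (4) y^2 + (-8) y + (-176).
Simplifying: h(y) = y^3 + 4*y^2 - 8*y - 176.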